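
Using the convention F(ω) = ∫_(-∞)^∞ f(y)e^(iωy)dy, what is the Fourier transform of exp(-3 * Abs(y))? 6/(ω^2 + 9)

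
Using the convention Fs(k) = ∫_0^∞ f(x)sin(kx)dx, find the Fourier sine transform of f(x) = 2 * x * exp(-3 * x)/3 4 * k/(k^2 + 9)^2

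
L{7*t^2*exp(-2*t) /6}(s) 7/(3*(s + 2) ^3) 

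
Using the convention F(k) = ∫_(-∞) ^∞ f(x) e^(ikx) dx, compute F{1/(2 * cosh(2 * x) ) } pi/(4 * cosh(pi * k/4) ) 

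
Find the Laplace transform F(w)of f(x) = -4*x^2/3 -8/(3*w^3)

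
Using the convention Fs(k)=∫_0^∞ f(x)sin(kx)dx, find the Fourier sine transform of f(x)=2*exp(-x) 2*k/(k^2+1)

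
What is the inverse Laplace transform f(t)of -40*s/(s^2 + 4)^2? -10*t*sin(2*t)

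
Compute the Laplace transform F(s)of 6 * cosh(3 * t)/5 6 * s/(5 * (s^2 - 9))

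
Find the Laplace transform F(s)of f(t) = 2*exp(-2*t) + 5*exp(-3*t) 5/(s + 3) + 2/(s + 2)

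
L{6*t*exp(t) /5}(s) 6/(5*(s - 1) ^2) 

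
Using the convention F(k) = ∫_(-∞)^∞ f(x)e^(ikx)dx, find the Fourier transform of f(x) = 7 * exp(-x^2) 7 * sqrt(pi) * exp(-k^2/4)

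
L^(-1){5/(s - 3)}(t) 5*exp(3*t)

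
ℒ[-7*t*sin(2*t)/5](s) -28*s/(5*(s^2 + 4)^2)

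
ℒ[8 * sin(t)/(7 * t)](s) 8 * atan(1/s)/7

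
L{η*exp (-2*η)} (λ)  (λ + 2)^ (-2)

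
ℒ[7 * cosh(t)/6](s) 7 * s/(6 * (s^2-1))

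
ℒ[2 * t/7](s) 2/(7 * s^2)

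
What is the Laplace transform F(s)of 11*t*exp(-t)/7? 11/(7*(s + 1)^2)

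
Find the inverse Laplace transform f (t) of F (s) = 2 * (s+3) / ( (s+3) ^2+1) 2 * exp (-3 * t) * cos (t) 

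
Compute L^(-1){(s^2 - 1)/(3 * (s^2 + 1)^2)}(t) t * cos(t)/3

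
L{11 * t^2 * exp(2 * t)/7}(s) 22/(7 * (s - 2)^3)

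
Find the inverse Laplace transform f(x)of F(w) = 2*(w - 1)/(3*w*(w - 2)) 2*exp(x)*cosh(x)/3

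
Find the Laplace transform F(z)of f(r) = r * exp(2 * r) (z - 2)^(-2)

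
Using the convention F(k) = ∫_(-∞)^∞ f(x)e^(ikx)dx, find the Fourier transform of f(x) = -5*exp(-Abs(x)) -10/(k^2+1)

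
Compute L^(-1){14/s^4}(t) 7 * t^3/3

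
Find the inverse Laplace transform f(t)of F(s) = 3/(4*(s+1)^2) 3*t*exp(-t)/4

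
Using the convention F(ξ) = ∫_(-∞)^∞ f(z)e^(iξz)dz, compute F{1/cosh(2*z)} pi/(2*cosh(pi*ξ/4))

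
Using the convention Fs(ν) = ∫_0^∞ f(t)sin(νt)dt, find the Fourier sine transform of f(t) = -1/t -pi/2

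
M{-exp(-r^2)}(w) -gamma(w/2)/2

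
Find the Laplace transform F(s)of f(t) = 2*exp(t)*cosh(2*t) 2*(s - 1)/((s - 1)^2 - 4)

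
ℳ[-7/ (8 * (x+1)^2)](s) 7 * pi * (s - 1)/ (8 * sin (pi * s))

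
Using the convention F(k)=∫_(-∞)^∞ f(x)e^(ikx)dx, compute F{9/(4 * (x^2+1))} 9 * pi * exp(-Abs(k))/4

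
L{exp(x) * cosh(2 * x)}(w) (w - 1)/((w - 1)^2 - 4)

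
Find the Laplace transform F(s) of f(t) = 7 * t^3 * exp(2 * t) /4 21/(2 * (s - 2) ^4) 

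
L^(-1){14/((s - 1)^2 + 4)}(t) 7 * exp(t) * sin(2 * t)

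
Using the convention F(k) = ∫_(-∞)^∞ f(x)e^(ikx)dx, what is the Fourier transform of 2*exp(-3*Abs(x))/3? 4/(k^2 + 9)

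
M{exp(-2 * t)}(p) gamma(p)/2^p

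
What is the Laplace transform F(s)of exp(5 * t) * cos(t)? (s - 5)/((s - 5)^2 + 1)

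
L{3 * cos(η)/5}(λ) 3 * λ/(5 * (λ^2+1))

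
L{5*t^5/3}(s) 200/s^6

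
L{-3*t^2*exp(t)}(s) -6/(s - 1)^3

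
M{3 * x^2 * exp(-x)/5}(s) 3 * gamma(s + 2)/5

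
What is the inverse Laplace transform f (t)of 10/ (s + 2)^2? 10*t*exp (-2*t)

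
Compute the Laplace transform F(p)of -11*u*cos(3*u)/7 11*(9 - p^2)/(7*(p^2+9)^2)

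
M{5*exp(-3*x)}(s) 5*gamma(s)/3^s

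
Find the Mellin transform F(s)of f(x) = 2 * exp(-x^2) gamma(s/2)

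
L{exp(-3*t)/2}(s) 1/(2*(s + 3))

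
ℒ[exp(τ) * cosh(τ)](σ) (σ - 1)/(σ * (σ - 2))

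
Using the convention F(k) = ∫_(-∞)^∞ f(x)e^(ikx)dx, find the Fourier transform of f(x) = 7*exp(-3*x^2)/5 7*sqrt(3)*sqrt(pi)*exp(-k^2/12)/15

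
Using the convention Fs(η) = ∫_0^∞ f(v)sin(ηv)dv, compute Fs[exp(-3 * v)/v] atan(η/3)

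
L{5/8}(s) 5/(8 * s)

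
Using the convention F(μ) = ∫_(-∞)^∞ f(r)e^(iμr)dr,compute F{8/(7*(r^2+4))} 4*pi*exp(-2*Abs(μ))/7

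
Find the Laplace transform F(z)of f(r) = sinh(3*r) 3/(z^2-9)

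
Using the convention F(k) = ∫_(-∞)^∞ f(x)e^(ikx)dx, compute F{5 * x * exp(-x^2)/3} 5 * I * sqrt(pi) * k * exp(-k^2/4)/6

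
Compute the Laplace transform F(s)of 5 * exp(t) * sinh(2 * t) 10/((s - 1)^2 - 4)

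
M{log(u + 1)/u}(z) -pi*csc(pi*z)/(z - 1)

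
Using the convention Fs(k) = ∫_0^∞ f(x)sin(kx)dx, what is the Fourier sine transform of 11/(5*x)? 11*pi/10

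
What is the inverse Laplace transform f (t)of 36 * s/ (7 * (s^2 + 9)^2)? 6 * t * sin (3 * t)/7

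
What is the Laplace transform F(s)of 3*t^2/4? 3/(2*s^3)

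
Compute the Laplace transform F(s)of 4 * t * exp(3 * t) 4/(s - 3)^2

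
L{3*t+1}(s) 1/s+3/s^2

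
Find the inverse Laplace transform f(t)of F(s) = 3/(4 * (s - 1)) 3 * exp(t)/4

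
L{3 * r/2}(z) 3/(2 * z^2)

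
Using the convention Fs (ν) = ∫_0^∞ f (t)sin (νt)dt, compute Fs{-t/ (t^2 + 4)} -pi * exp (-2 * ν)/2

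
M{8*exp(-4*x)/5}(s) 2^(3 - 2*s)*gamma(s)/5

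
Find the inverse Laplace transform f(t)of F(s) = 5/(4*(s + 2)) 5*exp(-2*t)/4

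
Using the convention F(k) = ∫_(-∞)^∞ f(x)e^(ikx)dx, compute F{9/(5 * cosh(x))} 9 * pi/(5 * cosh(pi * k/2))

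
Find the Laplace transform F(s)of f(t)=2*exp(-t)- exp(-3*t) 2/(s+1) - 1/(s+3)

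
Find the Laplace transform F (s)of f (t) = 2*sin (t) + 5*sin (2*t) 10/ (s^2 + 4) + 2/ (s^2 + 1)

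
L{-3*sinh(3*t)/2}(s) -9/(2*s^2 - 18)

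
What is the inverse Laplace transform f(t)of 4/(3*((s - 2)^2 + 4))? 2*exp(2*t)*sin(2*t)/3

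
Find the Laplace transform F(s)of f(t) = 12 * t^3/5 72/(5 * s^4)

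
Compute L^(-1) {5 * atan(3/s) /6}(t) 5 * sin(3 * t) /(6 * t) 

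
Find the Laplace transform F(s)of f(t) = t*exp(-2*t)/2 1/(2*(s + 2)^2)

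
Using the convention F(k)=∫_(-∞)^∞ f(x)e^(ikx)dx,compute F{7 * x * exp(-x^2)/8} 7 * I * sqrt(pi) * k * exp(-k^2/4)/16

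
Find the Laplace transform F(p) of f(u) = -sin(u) -1/(p^2 + 1) 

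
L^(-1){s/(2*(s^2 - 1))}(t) cosh(t)/2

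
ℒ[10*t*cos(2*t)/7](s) 10*(s^2-4)/(7*(s^2 + 4)^2)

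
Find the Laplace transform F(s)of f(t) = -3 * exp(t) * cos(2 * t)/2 3 * (1 - s)/(2 * ((s - 1)^2 + 4))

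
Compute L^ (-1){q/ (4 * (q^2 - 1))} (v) cosh (v)/4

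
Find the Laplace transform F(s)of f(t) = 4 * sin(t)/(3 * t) 4 * atan(1/s)/3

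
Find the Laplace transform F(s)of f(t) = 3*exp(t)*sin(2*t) 6/((s - 1)^2+4)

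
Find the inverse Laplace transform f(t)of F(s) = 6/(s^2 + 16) 3 * sin(4 * t)/2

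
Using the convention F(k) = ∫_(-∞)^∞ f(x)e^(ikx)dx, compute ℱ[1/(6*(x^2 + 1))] pi*exp(-Abs(k))/6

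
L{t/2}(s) 1/(2*s^2) 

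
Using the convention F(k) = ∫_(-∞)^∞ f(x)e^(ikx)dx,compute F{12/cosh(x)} 12*pi/cosh(pi*k/2)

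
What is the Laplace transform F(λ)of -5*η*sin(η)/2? -5*λ/(λ^2+1)^2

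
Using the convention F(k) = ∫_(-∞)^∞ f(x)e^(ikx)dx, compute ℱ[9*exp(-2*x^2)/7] 9*sqrt(2)*sqrt(pi)*exp(-k^2/8)/14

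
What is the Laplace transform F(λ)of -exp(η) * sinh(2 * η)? -2/((λ - 1)^2 - 4)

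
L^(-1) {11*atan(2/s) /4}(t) 11*sin(2*t) /(4*t) 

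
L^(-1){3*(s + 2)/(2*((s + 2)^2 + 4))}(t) 3*exp(-2*t)*cos(2*t)/2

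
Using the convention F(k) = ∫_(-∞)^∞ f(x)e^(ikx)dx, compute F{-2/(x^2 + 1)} -2*pi*exp(-Abs(k))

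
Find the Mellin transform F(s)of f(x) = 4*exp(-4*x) 2^(2 - 2*s)*gamma(s)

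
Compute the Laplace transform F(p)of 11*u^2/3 22/(3*p^3)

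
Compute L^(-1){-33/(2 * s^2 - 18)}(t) -11 * sinh(3 * t)/2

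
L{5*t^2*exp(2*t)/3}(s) 10/(3*(s - 2)^3)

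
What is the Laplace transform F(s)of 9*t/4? 9/(4*s^2)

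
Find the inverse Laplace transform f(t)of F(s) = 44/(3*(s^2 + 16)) 11*sin(4*t)/3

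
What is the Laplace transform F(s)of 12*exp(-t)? 12/(s + 1)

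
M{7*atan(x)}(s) -7*pi*sec(pi*s/2)/(2*s)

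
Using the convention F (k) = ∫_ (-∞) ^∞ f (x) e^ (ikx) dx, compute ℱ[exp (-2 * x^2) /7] sqrt (2) * sqrt (pi) * exp (-k^2/8) /14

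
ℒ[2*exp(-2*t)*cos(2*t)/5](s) 2*(s+2)/(5*((s+2)^2+4))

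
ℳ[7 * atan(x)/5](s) -7 * pi * sec(pi * s/2)/(10 * s)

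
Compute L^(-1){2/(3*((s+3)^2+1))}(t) 2*exp(-3*t)*sin(t)/3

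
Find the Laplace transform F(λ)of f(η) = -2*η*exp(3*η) -2/(λ - 3)^2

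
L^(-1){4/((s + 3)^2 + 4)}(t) 2*exp(-3*t)*sin(2*t)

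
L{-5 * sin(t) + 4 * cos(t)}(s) 4 * s/(s^2 + 1) - 5/(s^2 + 1)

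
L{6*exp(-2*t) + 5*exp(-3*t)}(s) 6/(s + 2) + 5/(s + 3)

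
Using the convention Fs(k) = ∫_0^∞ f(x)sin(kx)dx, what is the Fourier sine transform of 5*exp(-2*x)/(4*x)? 5*atan(k/2)/4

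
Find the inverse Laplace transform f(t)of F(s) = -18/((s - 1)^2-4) -9 * exp(t) * sinh(2 * t)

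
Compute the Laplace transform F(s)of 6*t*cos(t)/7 6*(s^2 - 1)/(7*(s^2 + 1)^2)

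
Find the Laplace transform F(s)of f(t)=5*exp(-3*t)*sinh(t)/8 5/(8*((s + 3)^2 - 1))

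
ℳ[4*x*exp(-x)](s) 4*gamma(s + 1) 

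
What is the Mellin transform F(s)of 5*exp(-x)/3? 5*gamma(s)/3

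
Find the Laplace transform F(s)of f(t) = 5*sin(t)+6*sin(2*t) 12/(s^2+4)+5/(s^2+1)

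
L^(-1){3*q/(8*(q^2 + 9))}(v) 3*cos(3*v)/8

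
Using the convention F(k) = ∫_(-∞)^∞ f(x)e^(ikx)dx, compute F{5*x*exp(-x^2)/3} 5*I*sqrt(pi)*k*exp(-k^2/4)/6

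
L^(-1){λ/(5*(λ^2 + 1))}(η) cos(η)/5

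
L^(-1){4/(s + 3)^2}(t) 4 * t * exp(-3 * t)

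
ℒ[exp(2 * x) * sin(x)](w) 1/((w - 2)^2 + 1)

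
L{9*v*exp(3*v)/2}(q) 9/(2*(q - 3)^2)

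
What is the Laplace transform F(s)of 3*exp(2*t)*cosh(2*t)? 3*(s - 2)/(s*(s - 4))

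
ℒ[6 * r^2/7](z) 12/(7 * z^3)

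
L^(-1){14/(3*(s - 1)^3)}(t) 7*t^2*exp(t)/3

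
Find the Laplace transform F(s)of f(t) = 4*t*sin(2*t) 16*s/(s^2 + 4)^2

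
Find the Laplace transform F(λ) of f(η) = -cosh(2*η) -λ/(λ^2 - 4) 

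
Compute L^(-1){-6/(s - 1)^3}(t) -3*t^2*exp(t)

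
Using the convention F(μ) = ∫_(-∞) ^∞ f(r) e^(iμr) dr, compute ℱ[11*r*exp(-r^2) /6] 11*I*sqrt(pi)*μ*exp(-μ^2/4) /12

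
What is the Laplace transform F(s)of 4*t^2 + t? s^(-2) + 8/s^3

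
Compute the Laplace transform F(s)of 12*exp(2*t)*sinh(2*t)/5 24/(5*s*(s - 4))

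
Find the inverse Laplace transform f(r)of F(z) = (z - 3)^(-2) r*exp(3*r)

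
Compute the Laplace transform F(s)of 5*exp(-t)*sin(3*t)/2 15/(2*((s+1)^2+9))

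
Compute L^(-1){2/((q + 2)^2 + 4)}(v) exp(-2*v)*sin(2*v)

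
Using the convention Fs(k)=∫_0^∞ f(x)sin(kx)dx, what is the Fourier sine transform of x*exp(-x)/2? k/(k^2 + 1)^2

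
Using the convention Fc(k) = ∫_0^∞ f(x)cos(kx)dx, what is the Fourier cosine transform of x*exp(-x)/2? (1 - k^2)/(2*(k^2+1)^2)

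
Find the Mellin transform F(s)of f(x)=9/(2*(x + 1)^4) 3*gamma(s)*gamma(4 - s)/4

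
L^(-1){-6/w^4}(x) -x^3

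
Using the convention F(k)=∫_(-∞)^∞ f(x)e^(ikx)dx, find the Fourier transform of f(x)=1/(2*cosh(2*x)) pi/(4*cosh(pi*k/4))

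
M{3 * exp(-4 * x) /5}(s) 3 * gamma(s) /(5 * 4^s) 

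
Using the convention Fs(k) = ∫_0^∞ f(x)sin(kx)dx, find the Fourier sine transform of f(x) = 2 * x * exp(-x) 4 * k/(k^2 + 1)^2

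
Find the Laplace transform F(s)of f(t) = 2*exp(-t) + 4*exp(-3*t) 4/(s + 3) + 2/(s + 1)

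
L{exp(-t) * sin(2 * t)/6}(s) 1/(3 * ((s+1)^2+4))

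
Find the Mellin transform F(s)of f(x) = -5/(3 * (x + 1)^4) 5 * pi * (s - 3) * (s - 2) * (s - 1)/(18 * sin(pi * s))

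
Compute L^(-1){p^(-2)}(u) u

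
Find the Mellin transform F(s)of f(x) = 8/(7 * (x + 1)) 8 * pi * csc(pi * s)/7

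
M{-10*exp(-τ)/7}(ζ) -10*gamma(ζ)/7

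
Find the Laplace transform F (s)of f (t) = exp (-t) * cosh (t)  (s + 1)/ (s * (s + 2))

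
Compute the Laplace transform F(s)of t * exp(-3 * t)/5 1/(5 * (s + 3)^2)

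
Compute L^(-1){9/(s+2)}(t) 9*exp(-2*t)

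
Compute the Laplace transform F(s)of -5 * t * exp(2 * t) -5/(s - 2)^2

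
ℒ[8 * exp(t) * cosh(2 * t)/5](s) 8 * (s - 1)/(5 * ((s - 1)^2 - 4))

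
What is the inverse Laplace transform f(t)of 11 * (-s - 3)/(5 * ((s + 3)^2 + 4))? -11 * exp(-3 * t) * cos(2 * t)/5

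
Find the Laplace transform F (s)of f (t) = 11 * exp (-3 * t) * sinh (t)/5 11/ (5 * ( (s + 3)^2-1))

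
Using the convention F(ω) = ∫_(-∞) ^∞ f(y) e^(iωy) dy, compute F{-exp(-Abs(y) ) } -2/(ω^2+1) 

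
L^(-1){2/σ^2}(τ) 2*τ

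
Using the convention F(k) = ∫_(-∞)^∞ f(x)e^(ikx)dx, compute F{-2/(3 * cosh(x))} -2 * pi/(3 * cosh(pi * k/2))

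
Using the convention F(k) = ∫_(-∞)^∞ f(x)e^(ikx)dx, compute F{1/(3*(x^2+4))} pi*exp(-2*Abs(k))/6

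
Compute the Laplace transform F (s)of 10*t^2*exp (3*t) 20/ (s - 3)^3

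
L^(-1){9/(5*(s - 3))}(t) 9*exp(3*t)/5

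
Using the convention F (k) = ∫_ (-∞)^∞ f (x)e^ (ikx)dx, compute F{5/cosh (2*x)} 5*pi/ (2*cosh (pi*k/4))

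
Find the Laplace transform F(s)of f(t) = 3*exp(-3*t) 3/(s + 3)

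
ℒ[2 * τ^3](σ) 12/σ^4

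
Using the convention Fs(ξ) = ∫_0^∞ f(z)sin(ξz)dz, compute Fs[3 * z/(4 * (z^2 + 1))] 3 * pi * exp(-ξ)/8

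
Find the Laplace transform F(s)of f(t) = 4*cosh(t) 4*s/(s^2-1)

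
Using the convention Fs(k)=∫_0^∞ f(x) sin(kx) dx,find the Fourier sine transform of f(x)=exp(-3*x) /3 k/(3*(k^2 + 9) ) 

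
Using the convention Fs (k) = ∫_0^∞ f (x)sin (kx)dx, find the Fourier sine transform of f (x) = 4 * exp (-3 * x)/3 4 * k/ (3 * (k^2 + 9))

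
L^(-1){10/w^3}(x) 5*x^2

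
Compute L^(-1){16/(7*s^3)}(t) 8*t^2/7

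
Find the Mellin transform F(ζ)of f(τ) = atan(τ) -pi*sec(pi*ζ/2)/(2*ζ)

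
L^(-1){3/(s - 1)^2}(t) 3 * t * exp(t)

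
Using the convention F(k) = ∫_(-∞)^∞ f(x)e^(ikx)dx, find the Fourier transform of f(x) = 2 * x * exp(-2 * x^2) sqrt(2) * I * sqrt(pi) * k * exp(-k^2/8)/4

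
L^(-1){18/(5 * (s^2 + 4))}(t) 9 * sin(2 * t)/5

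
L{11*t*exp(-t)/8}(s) 11/(8*(s + 1)^2)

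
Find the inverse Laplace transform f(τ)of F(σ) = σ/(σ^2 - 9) cosh(3 * τ)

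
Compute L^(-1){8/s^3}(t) 4*t^2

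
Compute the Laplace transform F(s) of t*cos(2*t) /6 (s^2 - 4) /(6*(s^2 + 4) ^2) 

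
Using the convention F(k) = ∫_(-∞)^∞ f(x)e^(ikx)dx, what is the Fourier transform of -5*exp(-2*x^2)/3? -5*sqrt(2)*sqrt(pi)*exp(-k^2/8)/6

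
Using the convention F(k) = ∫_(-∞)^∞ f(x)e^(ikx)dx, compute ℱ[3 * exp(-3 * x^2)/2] sqrt(3) * sqrt(pi) * exp(-k^2/12)/2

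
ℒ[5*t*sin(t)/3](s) 10*s/(3*(s^2 + 1)^2)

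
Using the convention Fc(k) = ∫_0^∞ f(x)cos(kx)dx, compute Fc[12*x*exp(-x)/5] 12*(1 - k^2)/(5*(k^2 + 1)^2)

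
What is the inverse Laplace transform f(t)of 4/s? 4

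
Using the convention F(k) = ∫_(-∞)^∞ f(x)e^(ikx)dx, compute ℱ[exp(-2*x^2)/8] sqrt(2)*sqrt(pi)*exp(-k^2/8)/16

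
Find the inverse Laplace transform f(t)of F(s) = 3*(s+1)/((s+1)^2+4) 3*exp(-t)*cos(2*t)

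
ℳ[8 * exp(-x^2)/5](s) 4 * gamma(s/2)/5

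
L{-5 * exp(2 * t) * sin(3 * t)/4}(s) -15/(4 * (s - 2)^2 + 36)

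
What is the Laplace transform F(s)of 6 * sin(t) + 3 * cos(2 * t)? 6/(s^2 + 1) + 3 * s/(s^2 + 4)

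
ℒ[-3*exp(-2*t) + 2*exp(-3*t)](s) 2/(s + 3) - 3/(s + 2)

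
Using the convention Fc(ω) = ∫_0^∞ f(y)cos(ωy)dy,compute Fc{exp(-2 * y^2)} sqrt(2) * sqrt(pi) * exp(-ω^2/8)/4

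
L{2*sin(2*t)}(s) 4/(s^2 + 4)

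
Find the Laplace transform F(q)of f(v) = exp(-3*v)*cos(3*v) (q+3)/((q+3)^2+9)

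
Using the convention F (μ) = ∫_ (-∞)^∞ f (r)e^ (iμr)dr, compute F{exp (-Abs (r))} 2/ (μ^2 + 1)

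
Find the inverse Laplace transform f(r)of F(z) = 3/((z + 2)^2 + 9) exp(-2 * r) * sin(3 * r)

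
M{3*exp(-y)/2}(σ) 3*gamma(σ)/2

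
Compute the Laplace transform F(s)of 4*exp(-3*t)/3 4/(3*(s + 3))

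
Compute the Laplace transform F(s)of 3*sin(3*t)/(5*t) 3*atan(3/s)/5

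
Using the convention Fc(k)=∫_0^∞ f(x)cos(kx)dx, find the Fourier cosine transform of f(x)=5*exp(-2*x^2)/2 5*sqrt(2)*sqrt(pi)*exp(-k^2/8)/8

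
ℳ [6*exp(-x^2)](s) 3*gamma(s/2)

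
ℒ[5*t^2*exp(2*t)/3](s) 10/(3*(s - 2)^3)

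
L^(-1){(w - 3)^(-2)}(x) x*exp(3*x)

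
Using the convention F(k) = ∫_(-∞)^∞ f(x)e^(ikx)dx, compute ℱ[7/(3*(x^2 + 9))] 7*pi*exp(-3*Abs(k))/9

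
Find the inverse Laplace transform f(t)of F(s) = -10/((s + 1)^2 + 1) -10 * exp(-t) * sin(t)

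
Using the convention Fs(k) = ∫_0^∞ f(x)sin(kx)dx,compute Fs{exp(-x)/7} k/(7 * (k^2 + 1))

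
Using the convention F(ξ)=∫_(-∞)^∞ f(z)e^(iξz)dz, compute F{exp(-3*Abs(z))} 6/(ξ^2 + 9)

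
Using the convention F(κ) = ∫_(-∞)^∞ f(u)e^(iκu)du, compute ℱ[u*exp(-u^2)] I*sqrt(pi)*κ*exp(-κ^2/4)/2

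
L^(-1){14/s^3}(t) 7 * t^2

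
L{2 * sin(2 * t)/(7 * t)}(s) 2 * atan(2/s)/7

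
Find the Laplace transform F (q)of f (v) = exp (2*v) 1/ (q - 2)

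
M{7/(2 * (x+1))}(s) 7 * pi * csc(pi * s)/2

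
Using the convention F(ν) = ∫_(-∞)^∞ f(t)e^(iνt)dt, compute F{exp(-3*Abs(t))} 6/(ν^2 + 9)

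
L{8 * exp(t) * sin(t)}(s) 8/((s - 1)^2+1)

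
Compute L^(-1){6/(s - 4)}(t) 6*exp(4*t)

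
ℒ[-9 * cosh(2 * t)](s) -9 * s/(s^2 - 4)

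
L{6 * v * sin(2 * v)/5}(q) 24 * q/(5 * (q^2 + 4)^2)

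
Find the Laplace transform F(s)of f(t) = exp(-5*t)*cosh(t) (s + 5)/((s + 5)^2-1)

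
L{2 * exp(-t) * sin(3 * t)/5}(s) 6/(5 * ((s+1)^2+9))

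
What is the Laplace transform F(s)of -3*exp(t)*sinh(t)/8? -3/(8*s*(s - 2))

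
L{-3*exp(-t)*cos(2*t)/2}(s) 3*(-s - 1)/(2*((s + 1)^2 + 4))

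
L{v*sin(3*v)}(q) 6*q/(q^2 + 9)^2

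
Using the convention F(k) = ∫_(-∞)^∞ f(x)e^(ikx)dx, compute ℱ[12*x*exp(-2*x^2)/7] 3*sqrt(2)*I*sqrt(pi)*k*exp(-k^2/8)/14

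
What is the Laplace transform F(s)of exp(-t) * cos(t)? (s + 1)/((s + 1)^2 + 1)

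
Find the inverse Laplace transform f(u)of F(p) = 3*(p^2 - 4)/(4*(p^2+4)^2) 3*u*cos(2*u)/4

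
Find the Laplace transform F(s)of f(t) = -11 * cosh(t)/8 -11 * s/(8 * s^2-8)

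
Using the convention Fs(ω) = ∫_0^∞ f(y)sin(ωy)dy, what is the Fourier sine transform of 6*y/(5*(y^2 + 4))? 3*pi*exp(-2*ω)/5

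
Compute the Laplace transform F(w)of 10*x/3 10/(3*w^2)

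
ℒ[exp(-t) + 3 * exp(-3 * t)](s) 1/(s + 1) + 3/(s + 3)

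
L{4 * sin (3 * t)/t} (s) 4 * atan (3/s)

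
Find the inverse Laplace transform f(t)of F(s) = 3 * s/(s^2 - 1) 3 * cosh(t)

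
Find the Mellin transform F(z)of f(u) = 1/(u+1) pi*csc(pi*z)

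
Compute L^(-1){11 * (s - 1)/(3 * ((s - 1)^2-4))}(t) 11 * exp(t) * cosh(2 * t)/3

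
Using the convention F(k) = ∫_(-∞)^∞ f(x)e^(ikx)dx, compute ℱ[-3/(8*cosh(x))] -3*pi/(8*cosh(pi*k/2))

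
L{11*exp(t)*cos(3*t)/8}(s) 11*(s - 1)/(8*((s - 1)^2 + 9))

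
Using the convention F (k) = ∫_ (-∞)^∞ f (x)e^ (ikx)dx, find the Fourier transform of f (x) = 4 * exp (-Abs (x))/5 8/ (5 * (k^2 + 1))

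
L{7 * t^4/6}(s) 28/s^5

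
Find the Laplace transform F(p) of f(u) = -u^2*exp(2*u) -2/(p - 2) ^3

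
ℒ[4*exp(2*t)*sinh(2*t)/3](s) 8/(3*s*(s - 4))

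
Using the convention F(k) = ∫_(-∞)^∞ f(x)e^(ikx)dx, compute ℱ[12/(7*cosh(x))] 12*pi/(7*cosh(pi*k/2))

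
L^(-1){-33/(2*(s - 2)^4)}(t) -11*t^3*exp(2*t)/4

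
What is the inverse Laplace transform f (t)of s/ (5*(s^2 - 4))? cosh (2*t)/5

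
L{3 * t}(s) 3/s^2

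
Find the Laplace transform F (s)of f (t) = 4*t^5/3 160/s^6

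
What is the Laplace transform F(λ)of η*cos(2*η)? (λ^2 - 4)/(λ^2 + 4)^2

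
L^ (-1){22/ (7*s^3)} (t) 11*t^2/7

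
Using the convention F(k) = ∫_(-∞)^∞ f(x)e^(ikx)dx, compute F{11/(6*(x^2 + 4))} 11*pi*exp(-2*Abs(k))/12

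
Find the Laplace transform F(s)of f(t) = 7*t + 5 7/s^2 + 5/s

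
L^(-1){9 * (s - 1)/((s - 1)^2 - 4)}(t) 9 * exp(t) * cosh(2 * t)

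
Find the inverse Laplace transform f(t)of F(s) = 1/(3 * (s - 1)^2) t * exp(t)/3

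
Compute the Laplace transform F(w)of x w^(-2)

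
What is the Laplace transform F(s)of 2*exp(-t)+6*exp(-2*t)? 6/(s+2)+2/(s+1)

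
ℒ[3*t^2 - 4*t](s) 6/s^3 - 4/s^2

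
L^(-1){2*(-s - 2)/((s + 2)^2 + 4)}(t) -2*exp(-2*t)*cos(2*t)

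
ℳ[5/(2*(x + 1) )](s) 5*pi*csc(pi*s) /2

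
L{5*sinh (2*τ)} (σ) 10/ (σ^2-4)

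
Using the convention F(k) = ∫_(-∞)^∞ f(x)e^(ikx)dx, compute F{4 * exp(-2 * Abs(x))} 16/(k^2 + 4)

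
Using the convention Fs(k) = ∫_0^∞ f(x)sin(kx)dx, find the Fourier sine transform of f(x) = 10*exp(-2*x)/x 10*atan(k/2)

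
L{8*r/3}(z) 8/(3*z^2)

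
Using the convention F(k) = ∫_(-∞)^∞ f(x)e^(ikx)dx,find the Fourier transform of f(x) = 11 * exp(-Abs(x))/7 22/(7 * (k^2 + 1))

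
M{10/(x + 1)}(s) 10*pi*csc(pi*s)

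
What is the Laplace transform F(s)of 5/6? 5/(6 * s)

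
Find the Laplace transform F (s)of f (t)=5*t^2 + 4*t 10/s^3 + 4/s^2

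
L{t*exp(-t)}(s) (s + 1)^(-2)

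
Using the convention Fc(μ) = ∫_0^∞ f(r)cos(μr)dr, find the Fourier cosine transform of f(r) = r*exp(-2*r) (4 - μ^2)/(μ^2 + 4)^2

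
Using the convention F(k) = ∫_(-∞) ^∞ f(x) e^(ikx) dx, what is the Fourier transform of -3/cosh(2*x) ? -3*pi/(2*cosh(pi*k/4) ) 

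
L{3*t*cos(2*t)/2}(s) 3*(s^2-4)/(2*(s^2+4)^2)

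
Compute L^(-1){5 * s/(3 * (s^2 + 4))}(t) 5 * cos(2 * t)/3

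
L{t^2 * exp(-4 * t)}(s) 2/(s+4)^3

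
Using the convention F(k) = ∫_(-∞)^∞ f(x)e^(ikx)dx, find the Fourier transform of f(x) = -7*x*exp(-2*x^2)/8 -7*sqrt(2)*I*sqrt(pi)*k*exp(-k^2/8)/64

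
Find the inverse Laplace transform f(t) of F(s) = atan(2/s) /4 sin(2*t) /(4*t) 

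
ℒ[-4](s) -4/s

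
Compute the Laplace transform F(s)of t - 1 s^(-2)-1/s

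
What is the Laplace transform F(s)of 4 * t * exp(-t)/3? 4/(3 * (s + 1)^2)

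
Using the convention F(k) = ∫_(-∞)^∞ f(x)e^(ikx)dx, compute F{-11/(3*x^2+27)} -11*pi*exp(-3*Abs(k))/9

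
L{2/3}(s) 2/(3*s)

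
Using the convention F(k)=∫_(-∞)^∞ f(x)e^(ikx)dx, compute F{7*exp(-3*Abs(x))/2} 21/(k^2 + 9)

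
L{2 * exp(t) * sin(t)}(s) 2/((s - 1)^2 + 1)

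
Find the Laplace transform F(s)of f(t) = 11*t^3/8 33/(4*s^4)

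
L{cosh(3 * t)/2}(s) s/(2 * (s^2 - 9))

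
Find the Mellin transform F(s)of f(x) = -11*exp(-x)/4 -11*gamma(s)/4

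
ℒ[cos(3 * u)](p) p/(p^2 + 9)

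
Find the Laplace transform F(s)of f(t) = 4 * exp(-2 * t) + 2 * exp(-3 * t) 2/(s + 3) + 4/(s + 2)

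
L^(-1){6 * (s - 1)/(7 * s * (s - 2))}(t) 6 * exp(t) * cosh(t)/7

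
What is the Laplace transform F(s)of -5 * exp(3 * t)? -5/(s - 3)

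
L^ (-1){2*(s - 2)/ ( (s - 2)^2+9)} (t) 2*exp (2*t)*cos (3*t)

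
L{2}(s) 2/s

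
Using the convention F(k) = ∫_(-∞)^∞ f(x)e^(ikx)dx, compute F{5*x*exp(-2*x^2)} 5*sqrt(2)*I*sqrt(pi)*k*exp(-k^2/8)/8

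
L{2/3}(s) 2/(3 * s)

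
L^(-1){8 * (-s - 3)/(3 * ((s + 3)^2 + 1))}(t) -8 * exp(-3 * t) * cos(t)/3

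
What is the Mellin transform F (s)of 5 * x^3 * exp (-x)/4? 5 * gamma (s + 3)/4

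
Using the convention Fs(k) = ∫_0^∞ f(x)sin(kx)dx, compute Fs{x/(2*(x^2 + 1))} pi*exp(-k)/4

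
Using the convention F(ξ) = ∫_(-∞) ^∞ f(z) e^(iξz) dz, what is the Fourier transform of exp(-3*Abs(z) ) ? 6/(ξ^2+9) 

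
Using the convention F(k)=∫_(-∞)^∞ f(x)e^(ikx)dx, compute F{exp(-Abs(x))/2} 1/(k^2 + 1)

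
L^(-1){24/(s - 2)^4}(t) 4*t^3*exp(2*t)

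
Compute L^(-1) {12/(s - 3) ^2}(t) 12 * t * exp(3 * t) 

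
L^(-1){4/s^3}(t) 2 * t^2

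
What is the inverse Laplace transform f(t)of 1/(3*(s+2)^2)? t*exp(-2*t)/3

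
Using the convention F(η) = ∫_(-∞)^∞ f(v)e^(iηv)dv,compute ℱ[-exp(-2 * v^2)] -sqrt(2) * sqrt(pi) * exp(-η^2/8)/2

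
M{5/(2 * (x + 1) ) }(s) 5 * pi * csc(pi * s) /2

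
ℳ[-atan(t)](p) pi*sec(pi*p/2)/(2*p)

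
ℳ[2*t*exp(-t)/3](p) 2*gamma(p + 1)/3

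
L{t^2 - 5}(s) 2/s^3 - 5/s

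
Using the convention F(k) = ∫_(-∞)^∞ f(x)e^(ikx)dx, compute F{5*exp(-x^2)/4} 5*sqrt(pi)*exp(-k^2/4)/4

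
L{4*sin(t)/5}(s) 4/(5*(s^2 + 1))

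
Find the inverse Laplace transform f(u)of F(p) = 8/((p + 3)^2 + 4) 4*exp(-3*u)*sin(2*u)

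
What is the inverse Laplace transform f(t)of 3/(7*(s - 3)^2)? 3*t*exp(3*t)/7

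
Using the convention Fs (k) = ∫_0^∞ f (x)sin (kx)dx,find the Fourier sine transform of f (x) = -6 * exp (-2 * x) -6 * k/ (k^2 + 4)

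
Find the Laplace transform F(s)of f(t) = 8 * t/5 8/(5 * s^2)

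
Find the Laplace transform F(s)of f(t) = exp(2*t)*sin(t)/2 1/(2*((s - 2)^2 + 1))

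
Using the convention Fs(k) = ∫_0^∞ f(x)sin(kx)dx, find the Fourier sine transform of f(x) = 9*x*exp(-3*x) 54*k/(k^2 + 9)^2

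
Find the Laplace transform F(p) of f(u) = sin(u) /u atan(1/p) 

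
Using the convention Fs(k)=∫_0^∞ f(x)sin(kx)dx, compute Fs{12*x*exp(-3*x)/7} 72*k/(7*(k^2 + 9)^2)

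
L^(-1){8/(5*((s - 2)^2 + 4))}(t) 4*exp(2*t)*sin(2*t)/5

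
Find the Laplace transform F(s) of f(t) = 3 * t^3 18/s^4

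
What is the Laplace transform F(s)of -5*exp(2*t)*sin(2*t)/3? -10/(3*(s - 2)^2 + 12)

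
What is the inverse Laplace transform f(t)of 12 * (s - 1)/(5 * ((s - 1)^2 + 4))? 12 * exp(t) * cos(2 * t)/5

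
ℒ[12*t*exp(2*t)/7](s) 12/(7*(s - 2)^2)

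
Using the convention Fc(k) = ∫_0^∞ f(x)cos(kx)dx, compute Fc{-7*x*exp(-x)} 7*(k^2-1)/(k^2 + 1)^2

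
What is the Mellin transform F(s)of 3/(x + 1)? 3*pi*csc(pi*s)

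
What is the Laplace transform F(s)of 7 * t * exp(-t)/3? 7/(3 * (s+1)^2)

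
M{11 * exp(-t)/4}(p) 11 * gamma(p)/4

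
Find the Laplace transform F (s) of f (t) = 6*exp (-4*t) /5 6/ (5*(s + 4) ) 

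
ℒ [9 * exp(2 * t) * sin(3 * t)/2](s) 27/(2 * ((s - 2)^2 + 9))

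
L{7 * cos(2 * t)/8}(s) 7 * s/(8 * (s^2 + 4))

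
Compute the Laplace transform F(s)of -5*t -5/s^2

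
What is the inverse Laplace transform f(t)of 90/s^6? 3 * t^5/4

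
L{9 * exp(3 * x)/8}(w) 9/(8 * (w - 3))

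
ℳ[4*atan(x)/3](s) -2*pi*sec(pi*s/2)/(3*s)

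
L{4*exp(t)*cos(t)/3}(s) 4*(s - 1)/(3*((s - 1)^2 + 1))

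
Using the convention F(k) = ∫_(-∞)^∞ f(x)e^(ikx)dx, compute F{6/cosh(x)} 6 * pi/cosh(pi * k/2)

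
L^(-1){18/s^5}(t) 3*t^4/4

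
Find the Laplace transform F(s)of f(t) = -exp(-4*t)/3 -1/(3*s+12)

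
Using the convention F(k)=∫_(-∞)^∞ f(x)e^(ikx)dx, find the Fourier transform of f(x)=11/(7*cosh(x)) 11*pi/(7*cosh(pi*k/2))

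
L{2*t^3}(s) 12/s^4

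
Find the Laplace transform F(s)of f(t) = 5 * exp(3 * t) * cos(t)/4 5 * (s - 3)/(4 * ((s - 3)^2 + 1))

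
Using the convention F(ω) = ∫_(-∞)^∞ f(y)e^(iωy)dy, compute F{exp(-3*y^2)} sqrt(3)*sqrt(pi)*exp(-ω^2/12)/3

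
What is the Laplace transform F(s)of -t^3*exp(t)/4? -3/(2*(s - 1)^4)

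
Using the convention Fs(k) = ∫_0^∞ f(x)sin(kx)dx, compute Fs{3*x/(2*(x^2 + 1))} 3*pi*exp(-k)/4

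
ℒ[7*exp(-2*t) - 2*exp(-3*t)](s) 7/(s+2) - 2/(s+3)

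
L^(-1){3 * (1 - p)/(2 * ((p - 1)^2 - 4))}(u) -3 * exp(u) * cosh(2 * u)/2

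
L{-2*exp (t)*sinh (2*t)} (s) -4/ ( (s - 1)^2 - 4)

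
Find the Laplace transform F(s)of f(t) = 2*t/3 2/(3*s^2)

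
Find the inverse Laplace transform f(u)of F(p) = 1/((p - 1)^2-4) exp(u)*sinh(2*u)/2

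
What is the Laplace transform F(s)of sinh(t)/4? 1/(4*(s^2 - 1))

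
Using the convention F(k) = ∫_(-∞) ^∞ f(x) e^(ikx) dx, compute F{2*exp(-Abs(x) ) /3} 4/(3*(k^2 + 1) ) 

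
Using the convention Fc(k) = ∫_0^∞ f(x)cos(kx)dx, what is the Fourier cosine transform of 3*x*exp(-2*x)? 3*(4 - k^2)/(k^2 + 4)^2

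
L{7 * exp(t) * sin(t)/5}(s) 7/(5 * ((s - 1)^2 + 1))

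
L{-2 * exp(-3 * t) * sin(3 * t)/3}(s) -2/((s + 3)^2 + 9)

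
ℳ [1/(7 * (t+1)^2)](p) (-pi * p+pi)/(7 * sin(pi * p))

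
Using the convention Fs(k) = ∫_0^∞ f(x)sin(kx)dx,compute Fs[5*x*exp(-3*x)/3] 10*k/(k^2 + 9)^2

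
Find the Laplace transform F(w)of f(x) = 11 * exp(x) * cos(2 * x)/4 11 * (w - 1)/(4 * ((w - 1)^2 + 4))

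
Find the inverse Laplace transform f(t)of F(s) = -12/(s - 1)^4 -2 * t^3 * exp(t)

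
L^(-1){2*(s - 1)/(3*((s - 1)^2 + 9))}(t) 2*exp(t)*cos(3*t)/3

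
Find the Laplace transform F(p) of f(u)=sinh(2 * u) 2/(p^2 - 4) 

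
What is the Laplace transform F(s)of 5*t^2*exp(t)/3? 10/(3*(s - 1)^3)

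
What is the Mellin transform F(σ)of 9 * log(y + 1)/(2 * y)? -9 * pi * csc(pi * σ)/(2 * σ - 2)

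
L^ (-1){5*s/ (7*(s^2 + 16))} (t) 5*cos (4*t)/7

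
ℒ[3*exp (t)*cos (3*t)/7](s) 3*(s - 1)/ (7*( (s - 1)^2 + 9))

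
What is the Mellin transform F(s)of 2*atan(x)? -pi*sec(pi*s/2)/s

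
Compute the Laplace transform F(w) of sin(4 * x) 4/(w^2 + 16) 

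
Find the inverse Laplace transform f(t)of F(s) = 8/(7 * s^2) 8 * t/7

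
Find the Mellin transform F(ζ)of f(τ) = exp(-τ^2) gamma(ζ/2)/2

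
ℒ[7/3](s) 7/(3 * s)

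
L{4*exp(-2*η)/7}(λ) 4/(7*(λ + 2))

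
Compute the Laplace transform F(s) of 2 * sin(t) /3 2/(3 * (s^2 + 1) ) 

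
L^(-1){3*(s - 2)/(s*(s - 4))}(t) 3*exp(2*t)*cosh(2*t)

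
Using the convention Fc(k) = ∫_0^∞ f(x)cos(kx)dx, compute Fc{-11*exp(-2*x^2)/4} -11*sqrt(2)*sqrt(pi)*exp(-k^2/8)/16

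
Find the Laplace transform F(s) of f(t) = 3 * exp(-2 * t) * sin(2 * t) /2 3/((s + 2) ^2 + 4) 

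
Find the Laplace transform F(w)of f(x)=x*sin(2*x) 4*w/(w^2 + 4)^2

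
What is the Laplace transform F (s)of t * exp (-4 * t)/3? 1/ (3 * (s+4)^2)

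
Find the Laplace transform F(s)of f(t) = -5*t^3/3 -10/s^4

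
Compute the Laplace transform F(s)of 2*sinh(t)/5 2/(5*(s^2 - 1))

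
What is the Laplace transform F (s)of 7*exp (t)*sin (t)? 7/ ( (s - 1)^2 + 1)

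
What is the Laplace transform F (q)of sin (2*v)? 2/ (q^2 + 4)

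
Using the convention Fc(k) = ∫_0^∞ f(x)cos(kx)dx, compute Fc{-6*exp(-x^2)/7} -3*sqrt(pi)*exp(-k^2/4)/7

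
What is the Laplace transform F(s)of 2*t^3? 12/s^4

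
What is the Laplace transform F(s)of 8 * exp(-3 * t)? 8/(s + 3)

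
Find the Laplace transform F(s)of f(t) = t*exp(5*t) (s - 5)^(-2)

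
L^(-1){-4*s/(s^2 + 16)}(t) -4*cos(4*t)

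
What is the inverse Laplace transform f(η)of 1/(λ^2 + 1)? sin(η)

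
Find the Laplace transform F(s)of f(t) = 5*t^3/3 10/s^4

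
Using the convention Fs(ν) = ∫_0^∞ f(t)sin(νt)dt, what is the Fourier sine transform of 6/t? 3*pi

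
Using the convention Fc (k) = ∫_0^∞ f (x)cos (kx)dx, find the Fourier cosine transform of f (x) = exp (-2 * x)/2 1/ (k^2+4)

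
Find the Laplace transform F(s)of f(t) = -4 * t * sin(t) -8 * s/(s^2 + 1)^2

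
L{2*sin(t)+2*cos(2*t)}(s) 2/(s^2+1)+2*s/(s^2+4)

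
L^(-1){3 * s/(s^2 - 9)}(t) 3 * cosh(3 * t)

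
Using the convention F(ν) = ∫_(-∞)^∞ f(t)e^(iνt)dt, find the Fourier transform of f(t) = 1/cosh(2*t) pi/(2*cosh(pi*ν/4))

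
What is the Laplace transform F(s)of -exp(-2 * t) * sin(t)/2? -1/(2 * (s + 2)^2 + 2)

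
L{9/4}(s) 9/(4 * s)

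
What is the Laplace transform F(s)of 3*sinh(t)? 3/(s^2 - 1)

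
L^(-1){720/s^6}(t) 6*t^5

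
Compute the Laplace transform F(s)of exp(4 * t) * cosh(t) (s - 4)/((s - 4)^2 - 1)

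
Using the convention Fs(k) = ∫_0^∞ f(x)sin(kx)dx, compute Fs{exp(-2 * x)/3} k/(3 * (k^2 + 4))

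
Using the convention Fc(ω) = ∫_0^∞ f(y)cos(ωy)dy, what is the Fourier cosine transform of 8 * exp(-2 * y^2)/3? 2 * sqrt(2) * sqrt(pi) * exp(-ω^2/8)/3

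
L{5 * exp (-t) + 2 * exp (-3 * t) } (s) 5/ (s + 1) + 2/ (s + 3) 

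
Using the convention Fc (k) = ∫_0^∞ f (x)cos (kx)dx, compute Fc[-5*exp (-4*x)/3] -20/ (3*k^2 + 48)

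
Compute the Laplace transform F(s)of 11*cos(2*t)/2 11*s/(2*(s^2 + 4))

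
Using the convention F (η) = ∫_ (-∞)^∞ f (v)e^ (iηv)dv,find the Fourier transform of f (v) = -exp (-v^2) -sqrt (pi)*exp (-η^2/4)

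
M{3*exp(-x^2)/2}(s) 3*gamma(s/2)/4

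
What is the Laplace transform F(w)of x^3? 6/w^4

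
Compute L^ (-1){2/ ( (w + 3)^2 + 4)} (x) exp (-3 * x) * sin (2 * x)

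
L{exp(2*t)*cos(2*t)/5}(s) (s - 2)/(5*((s - 2)^2 + 4))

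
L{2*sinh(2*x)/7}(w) 4/(7*(w^2 - 4))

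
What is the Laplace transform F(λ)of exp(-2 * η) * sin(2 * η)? 2/((λ + 2)^2 + 4)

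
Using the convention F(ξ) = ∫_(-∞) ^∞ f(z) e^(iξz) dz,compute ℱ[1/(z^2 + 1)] pi*exp(-Abs(ξ) ) 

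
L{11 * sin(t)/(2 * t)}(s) 11 * atan(1/s)/2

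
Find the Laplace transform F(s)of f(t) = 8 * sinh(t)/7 8/(7 * (s^2-1))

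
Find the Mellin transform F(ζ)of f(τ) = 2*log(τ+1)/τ -2*pi*csc(pi*ζ)/(ζ - 1)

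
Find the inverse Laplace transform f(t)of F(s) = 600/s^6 5 * t^5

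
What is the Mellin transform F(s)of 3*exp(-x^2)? 3*gamma(s/2)/2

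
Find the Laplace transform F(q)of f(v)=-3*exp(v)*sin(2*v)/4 -3/(2*(q - 1)^2+8)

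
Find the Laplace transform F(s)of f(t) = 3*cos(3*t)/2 3*s/(2*(s^2 + 9))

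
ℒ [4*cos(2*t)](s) 4*s/(s^2+4)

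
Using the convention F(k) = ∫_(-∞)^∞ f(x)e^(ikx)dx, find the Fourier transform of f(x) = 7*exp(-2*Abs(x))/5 28/(5*(k^2 + 4))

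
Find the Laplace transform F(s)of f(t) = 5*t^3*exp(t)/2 15/(s - 1)^4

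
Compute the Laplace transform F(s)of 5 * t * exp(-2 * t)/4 5/(4 * (s+2)^2)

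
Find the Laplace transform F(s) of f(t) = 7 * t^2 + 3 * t 14/s^3 + 3/s^2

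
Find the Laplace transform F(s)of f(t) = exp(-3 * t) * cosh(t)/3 (s + 3)/(3 * ((s + 3)^2 - 1))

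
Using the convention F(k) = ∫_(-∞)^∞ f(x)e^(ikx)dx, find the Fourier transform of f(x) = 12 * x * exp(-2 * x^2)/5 3 * sqrt(2) * I * sqrt(pi) * k * exp(-k^2/8)/10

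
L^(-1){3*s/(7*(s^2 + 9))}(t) 3*cos(3*t)/7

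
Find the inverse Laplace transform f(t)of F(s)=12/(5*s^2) 12*t/5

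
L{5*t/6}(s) 5/(6*s^2)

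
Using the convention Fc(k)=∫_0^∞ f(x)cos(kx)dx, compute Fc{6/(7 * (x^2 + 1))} 3 * pi * exp(-k)/7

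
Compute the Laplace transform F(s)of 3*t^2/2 3/s^3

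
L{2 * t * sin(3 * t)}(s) 12 * s/(s^2 + 9)^2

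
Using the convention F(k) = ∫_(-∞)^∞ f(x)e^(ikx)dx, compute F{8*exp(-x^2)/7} 8*sqrt(pi)*exp(-k^2/4)/7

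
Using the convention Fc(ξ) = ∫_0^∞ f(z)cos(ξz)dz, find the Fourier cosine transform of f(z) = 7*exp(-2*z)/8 7/(4*(ξ^2 + 4))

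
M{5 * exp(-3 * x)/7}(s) 5 * gamma(s)/(7 * 3^s)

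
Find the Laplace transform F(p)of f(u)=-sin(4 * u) -4/(p^2 + 16)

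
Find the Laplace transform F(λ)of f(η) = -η -1/λ^2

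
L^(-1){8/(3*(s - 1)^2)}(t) 8*t*exp(t)/3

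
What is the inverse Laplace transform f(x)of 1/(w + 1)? exp(-x)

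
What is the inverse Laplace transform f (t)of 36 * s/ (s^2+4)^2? 9 * t * sin (2 * t)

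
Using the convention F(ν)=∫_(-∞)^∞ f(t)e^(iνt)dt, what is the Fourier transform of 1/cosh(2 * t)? pi/(2 * cosh(pi * ν/4))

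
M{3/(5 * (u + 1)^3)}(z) 3 * pi * (z - 2) * (z - 1)/(10 * sin(pi * z))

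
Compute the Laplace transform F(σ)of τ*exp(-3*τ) (σ + 3)^(-2)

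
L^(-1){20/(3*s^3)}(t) 10*t^2/3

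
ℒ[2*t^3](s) 12/s^4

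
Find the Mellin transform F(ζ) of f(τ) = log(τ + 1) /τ -pi * csc(pi * ζ) /(ζ - 1) 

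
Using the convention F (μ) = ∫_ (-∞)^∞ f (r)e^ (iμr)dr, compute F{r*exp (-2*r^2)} sqrt (2)*I*sqrt (pi)*μ*exp (-μ^2/8)/8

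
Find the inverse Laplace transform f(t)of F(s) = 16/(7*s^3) 8*t^2/7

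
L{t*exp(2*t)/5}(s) 1/(5*(s - 2)^2)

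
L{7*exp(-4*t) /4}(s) 7/(4*(s+4) ) 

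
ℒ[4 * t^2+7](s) 7/s+8/s^3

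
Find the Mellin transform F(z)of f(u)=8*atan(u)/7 -4*pi*sec(pi*z/2)/(7*z)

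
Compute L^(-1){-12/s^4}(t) -2*t^3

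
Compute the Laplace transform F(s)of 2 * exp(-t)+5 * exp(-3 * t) 2/(s+1)+5/(s+3)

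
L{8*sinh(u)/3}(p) 8/(3*(p^2 - 1))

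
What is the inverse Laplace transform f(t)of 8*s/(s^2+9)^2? 4*t*sin(3*t)/3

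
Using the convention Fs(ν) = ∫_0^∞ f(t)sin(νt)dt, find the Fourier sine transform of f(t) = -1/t -pi/2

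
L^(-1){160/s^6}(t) 4*t^5/3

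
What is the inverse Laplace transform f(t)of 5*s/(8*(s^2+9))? 5*cos(3*t)/8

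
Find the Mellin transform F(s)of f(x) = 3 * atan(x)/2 -3 * pi * sec(pi * s/2)/(4 * s)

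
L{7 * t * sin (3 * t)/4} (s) 21 * s/ (2 * (s^2 + 9)^2)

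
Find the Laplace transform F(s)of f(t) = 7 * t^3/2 21/s^4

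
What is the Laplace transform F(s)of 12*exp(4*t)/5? 12/(5*(s - 4))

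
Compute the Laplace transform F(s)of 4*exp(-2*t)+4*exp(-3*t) 4/(s+3)+4/(s+2)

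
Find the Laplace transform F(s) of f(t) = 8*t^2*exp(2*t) 16/(s - 2) ^3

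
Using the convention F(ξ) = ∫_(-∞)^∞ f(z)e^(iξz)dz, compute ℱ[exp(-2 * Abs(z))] 4/(ξ^2 + 4)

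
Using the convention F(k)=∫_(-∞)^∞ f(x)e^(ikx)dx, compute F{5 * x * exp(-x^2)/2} 5 * I * sqrt(pi) * k * exp(-k^2/4)/4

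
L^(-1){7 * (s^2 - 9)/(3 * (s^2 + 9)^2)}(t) 7 * t * cos(3 * t)/3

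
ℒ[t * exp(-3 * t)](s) (s + 3)^(-2)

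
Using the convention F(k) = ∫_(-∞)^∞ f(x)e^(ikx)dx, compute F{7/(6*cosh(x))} 7*pi/(6*cosh(pi*k/2))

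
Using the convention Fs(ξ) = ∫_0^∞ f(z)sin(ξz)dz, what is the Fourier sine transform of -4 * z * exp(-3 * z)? -24 * ξ/(ξ^2 + 9)^2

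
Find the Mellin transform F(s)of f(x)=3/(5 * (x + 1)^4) gamma(s) * gamma(4 - s)/10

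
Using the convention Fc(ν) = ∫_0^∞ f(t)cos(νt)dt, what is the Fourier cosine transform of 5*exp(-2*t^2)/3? 5*sqrt(2)*sqrt(pi)*exp(-ν^2/8)/12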